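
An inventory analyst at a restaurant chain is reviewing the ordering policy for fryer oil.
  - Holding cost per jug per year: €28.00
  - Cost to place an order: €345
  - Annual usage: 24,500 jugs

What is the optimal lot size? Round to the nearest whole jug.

Q* = √(2·D·S / H) = √(2·24,500·345 / 28) = √603,750.0 ≈ 777.01

777 jugs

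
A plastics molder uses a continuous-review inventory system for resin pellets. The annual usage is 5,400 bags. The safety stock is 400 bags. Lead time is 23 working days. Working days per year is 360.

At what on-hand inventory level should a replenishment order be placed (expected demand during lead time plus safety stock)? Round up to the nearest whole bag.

745 bags

Daily demand d = 5,400 / 360 = 15.000 bags/day
Demand during lead time = 15.000 × 23 = 345.00
Reorder point = 345.00 + 400 = 745.00 → round up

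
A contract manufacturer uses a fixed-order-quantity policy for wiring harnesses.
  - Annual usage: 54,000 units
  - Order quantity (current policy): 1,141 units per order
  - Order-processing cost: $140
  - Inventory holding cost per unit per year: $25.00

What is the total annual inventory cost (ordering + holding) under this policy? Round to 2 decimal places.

$20,888.27

Annual ordering cost = (D/Q)·S = (54,000/1,141) × 140 = $6,625.77
Annual holding cost  = (Q/2)·H = (1,141/2) × 25 = $14,262.50
Total = $6,625.77 + $14,262.50 = $20,888.27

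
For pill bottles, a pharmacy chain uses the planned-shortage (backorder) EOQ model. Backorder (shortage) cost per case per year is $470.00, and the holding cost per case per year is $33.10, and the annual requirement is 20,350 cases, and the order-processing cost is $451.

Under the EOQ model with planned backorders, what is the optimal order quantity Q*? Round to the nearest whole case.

770 cases

Basic EOQ = √(2·20,350·451/33.1) = 744.683
Backorder adjustment √((H+b)/b) = √((33.1+470)/470) = 1.0346
Q* = 744.683 × 1.0346 ≈ 770.46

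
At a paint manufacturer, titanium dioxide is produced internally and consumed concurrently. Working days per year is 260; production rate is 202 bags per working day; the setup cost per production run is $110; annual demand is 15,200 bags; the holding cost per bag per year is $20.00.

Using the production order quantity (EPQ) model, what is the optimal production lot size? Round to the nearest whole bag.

485 bags

d = 15,200/260 = 58.4615 bags/day;  effective holding cost H(1 − d/p) = 20·(1 − 58.4615/202) = 14.21173
Q* = √(2DS / H_eff) = √(2·15,200·110 / 14.21173) ≈ 485.08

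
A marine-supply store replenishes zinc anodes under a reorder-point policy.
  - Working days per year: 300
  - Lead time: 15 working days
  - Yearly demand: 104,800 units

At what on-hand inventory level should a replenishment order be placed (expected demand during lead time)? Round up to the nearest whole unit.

Daily demand d = 104,800 / 300 = 349.333 units/day
Demand during lead time = 349.333 × 15 = 5,240.00
Reorder point = 5,240.00 → round up

5,240 units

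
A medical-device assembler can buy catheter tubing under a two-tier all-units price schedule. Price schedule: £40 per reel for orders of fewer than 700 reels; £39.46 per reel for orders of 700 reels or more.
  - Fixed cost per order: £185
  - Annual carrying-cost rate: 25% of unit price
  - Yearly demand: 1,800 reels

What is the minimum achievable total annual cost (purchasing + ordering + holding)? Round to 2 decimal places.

£74,580.70

H₁ = 25%×£40 = £10.0000;  H₂ = 25%×£39.46 = £9.8650
EOQ₁ = √(2×1,800×185/10.0000) = 258.07  (< 700, feasible at tier 1)
EOQ₂ = √(2×1,800×185/9.8650) = 259.83  (< 700 → use Q = 700 at tier-2 price)
TC(tier 1 (EOQ₁), Q≈258.1) = £74,580.70
TC(tier 2, Q≈700.0) = £74,956.46
Minimum at tier 1 (EOQ₁): £74,580.70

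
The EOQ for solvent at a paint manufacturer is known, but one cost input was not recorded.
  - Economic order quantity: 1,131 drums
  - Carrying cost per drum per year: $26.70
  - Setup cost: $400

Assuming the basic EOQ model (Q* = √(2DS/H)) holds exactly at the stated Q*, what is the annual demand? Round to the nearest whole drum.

42,692 drums per year

From Q* = √(2DS/H) ⇒ Q*² = 2DS/H.
D = Q²H / (2S) = 1,131² × 26.7 / (2 × 400) = 42,692.00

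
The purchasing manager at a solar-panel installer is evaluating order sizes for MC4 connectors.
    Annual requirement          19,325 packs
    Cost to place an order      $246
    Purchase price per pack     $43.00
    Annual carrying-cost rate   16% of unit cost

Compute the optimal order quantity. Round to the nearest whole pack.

1,176 packs

Holding cost per pack per year: H = 16% × $43 = $6.8800
Q* = √(2·D·S / H) = √(2·19,325·246 / 6.88) = √1,381,962.2 ≈ 1,175.57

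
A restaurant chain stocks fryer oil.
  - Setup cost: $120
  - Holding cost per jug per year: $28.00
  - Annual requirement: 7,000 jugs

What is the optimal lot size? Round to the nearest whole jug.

245 jugs

2DS/H = 2·7,000·120/28 = 60,000.00
EOQ = √60,000.00 ≈ 244.95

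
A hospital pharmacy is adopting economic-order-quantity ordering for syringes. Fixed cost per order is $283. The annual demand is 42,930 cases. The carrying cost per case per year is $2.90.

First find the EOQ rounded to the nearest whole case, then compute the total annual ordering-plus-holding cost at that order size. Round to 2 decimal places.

$8,394.36

Q* = √(2·D·S / H) = √(2·42,930·283 / 2.9) = √8,378,751.7 ≈ 2,894.61 → Q = 2,895 cases
Annual ordering cost = (D/Q)·S = (42,930/2,895) × 283 = $4,196.61
Annual holding cost  = (Q/2)·H = (2,895/2) × 2.9 = $4,197.75
Total = $4,196.61 + $4,197.75 = $8,394.36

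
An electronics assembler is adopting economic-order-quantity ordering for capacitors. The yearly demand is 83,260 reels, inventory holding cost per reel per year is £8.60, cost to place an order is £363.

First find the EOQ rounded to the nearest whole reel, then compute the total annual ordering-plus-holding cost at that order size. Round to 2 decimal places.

£22,800.05

2DS/H = 2·83,260·363/8.6 = 7,028,693.02
EOQ = √7,028,693.02 ≈ 2,651.17 → Q = 2,651 reels
Orders/yr = 83,260/2,651 = 31.407; ordering cost = 31.407 × £363 = £11,400.75
Average inventory = 2,651/2 = 1325.5; holding cost = 1325.5 × £8.6 = £11,399.30
Total = £11,400.75 + £11,399.30 = £22,800.05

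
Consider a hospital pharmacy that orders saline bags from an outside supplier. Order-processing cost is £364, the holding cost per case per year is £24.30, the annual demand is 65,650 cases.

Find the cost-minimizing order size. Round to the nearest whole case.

Optimal lot size Q* = (2 × 65,650 × £364 / £24.3)^½ ≈ 1,402.43

1,402 cases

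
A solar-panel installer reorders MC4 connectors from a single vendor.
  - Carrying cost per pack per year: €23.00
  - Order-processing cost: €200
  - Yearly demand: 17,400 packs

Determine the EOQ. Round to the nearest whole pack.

550 packs

Q* = √(2·D·S / H) = √(2·17,400·200 / 23) = √302,608.7 ≈ 550.10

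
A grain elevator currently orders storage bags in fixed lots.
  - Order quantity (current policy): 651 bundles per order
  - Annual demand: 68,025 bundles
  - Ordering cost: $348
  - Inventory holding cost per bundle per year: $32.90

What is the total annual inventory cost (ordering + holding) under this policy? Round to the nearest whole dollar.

Orders/yr = 68,025/651 = 104.493; ordering cost = 104.493 × $348 = $36,363.59
Average inventory = 651/2 = 325.5; holding cost = 325.5 × $32.9 = $10,708.95
Total = $36,363.59 + $10,708.95 = $47,072.54

$47,073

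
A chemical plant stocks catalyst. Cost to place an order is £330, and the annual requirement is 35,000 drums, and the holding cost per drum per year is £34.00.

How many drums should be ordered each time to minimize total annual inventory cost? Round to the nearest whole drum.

Optimal lot size Q* = (2 × 35,000 × £330 / £34)^½ ≈ 824.26

824 drums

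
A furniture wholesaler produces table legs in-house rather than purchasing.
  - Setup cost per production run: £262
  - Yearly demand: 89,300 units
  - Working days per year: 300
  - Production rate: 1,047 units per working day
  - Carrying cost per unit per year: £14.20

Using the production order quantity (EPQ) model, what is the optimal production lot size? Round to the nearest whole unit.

2,146 units

d = 89,300/300 = 297.6667 units/day;  effective holding cost H(1 − d/p) = 14.2·(1 − 297.6667/1047) = 10.16288
Q* = √(2DS / H_eff) = √(2·89,300·262 / 10.16288) ≈ 2,145.77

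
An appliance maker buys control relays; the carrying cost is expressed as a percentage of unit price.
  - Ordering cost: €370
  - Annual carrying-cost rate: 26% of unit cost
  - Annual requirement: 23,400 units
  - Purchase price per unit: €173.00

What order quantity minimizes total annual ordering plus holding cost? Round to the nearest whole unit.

620 units

H = i·C = 0.26 × €173 = €44.9800 per unit-year
Q* = √(2·D·S / H) = √(2·23,400·370 / 44.98) = √384,971.1 ≈ 620.46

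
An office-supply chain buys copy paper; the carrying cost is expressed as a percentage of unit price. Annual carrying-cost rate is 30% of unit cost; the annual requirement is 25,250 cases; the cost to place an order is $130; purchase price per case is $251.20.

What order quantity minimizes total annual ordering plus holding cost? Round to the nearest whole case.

Carrying cost H = $251.2 × 30% = $75.3600/case/yr
Q* = √(2·D·S / H) = √(2·25,250·130 / 75.36) = √87,115.2 ≈ 295.15

295 cases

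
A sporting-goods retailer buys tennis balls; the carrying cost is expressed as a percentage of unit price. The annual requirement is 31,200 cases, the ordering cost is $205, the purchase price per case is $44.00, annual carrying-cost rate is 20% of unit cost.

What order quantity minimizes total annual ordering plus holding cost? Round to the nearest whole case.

H = i·C = 0.2 × $44 = $8.8000 per case-year
Q* = √(2·D·S / H) = √(2·31,200·205 / 8.8) = √1,453,636.4 ≈ 1,205.67

1,206 cases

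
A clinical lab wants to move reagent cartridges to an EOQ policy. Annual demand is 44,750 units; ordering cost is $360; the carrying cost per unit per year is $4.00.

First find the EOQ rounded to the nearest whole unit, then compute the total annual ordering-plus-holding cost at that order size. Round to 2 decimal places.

$11,352.53

Q* = √(2·D·S / H) = √(2·44,750·360 / 4) = √8,055,000.0 ≈ 2,838.13 → Q = 2,838 units
Annual ordering cost = (D/Q)·S = (44,750/2,838) × 360 = $5,676.53
Annual holding cost  = (Q/2)·H = (2,838/2) × 4 = $5,676.00
Total = $5,676.53 + $5,676.00 = $11,352.53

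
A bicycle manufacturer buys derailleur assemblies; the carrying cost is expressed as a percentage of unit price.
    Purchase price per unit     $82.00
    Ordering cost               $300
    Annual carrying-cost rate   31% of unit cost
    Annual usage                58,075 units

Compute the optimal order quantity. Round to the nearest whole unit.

1,171 units

H = i·C = 0.31 × $82 = $25.4200 per unit-year
Optimal lot size Q* = (2 × 58,075 × $300 / $25.42)^½ ≈ 1,170.80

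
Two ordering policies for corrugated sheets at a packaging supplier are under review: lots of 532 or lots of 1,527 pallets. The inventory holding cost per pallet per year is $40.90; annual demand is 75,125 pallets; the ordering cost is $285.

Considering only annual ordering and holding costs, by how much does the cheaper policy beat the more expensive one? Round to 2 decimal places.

$5,876.42

TC(Q) = (D/Q)S + (Q/2)H
TC(532) = (75,125/532)×285 + (532/2)×40.9 = $51,124.94
TC(1,527) = (75,125/1,527)×285 + (1,527/2)×40.9 = $45,248.52
Lots of 1,527 are cheaper by $5,876.42.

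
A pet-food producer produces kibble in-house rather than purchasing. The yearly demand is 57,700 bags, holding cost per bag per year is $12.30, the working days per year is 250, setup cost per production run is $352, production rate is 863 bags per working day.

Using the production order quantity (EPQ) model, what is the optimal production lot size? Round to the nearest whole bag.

Daily demand d = 57,700/250 = 230.800; p = 863; 1 − d/p = 0.73256
EPQ = √(2DS / (H(1 − d/p)))
    = √(2 × 57,700 × 352 / (12.3 × 0.73256)) ≈ 2,123.24

2,123 bags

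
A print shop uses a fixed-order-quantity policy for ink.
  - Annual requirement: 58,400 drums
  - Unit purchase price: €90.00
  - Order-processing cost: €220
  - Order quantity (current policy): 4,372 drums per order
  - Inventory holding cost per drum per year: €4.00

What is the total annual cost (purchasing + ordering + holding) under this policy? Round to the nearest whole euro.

€5,267,683

Annual ordering cost = (D/Q)·S = (58,400/4,372) × 220 = €2,938.70
Annual holding cost  = (Q/2)·H = (4,372/2) × 4 = €8,744.00
Purchase cost = D·C = 58,400 × 90 = €5,256,000.00
Total = €2,938.70 + €8,744.00 + €5,256,000.00 = €5,267,682.70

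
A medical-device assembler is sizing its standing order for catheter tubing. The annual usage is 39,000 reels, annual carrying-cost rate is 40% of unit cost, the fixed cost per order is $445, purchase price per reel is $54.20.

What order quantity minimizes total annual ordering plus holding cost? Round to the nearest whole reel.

1,265 reels

H = i·C = 0.4 × $54.2 = $21.6800 per reel-year
Q* = √(2·D·S / H) = √(2·39,000·445 / 21.68) = √1,601,014.8 ≈ 1,265.31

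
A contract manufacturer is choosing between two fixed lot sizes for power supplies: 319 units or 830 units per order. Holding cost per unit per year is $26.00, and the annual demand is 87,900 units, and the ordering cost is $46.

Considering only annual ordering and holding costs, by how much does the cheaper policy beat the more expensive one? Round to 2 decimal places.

Annual cost at Q: ordering D·S/Q plus holding Q·H/2.
TC(319) = (87,900/319)×46 + (319/2)×26 = $16,822.24
TC(830) = (87,900/830)×46 + (830/2)×26 = $15,661.57
Lots of 830 are cheaper by $1,160.67.

$1,160.67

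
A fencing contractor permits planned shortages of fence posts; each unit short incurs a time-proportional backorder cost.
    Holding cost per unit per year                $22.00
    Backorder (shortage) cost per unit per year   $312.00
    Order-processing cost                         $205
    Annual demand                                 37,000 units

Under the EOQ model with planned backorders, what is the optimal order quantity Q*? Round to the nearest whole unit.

Basic EOQ = √(2·37,000·205/22) = 830.389
Backorder adjustment √((H+b)/b) = √((22+312)/312) = 1.0347
Q* = 830.389 × 1.0347 ≈ 859.17

859 units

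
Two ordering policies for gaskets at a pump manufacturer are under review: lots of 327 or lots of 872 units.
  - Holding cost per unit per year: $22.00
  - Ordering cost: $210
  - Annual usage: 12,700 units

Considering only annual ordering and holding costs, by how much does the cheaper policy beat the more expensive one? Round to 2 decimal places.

$897.52

Annual cost at Q: ordering D·S/Q plus holding Q·H/2.
TC(327) = (12,700/327)×210 + (327/2)×22 = $11,752.96
TC(872) = (12,700/872)×210 + (872/2)×22 = $12,650.49
|ΔTC| = |$11,752.96 − $12,650.49| = $897.52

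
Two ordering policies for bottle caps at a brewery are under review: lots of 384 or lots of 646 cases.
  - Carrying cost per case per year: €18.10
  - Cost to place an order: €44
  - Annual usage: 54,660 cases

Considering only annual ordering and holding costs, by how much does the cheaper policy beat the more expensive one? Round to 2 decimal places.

Annual cost at Q: ordering D·S/Q plus holding Q·H/2.
TC(384) = (54,660/384)×44 + (384/2)×18.1 = €9,738.33
TC(646) = (54,660/646)×44 + (646/2)×18.1 = €9,569.27
Cheaper: Q = 646.  Difference = €169.05

€169.05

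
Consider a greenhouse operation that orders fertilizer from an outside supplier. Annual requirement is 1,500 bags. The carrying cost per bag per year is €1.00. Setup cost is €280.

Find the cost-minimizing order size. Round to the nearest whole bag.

EOQ = √(2DS/H) = √(2 × 1,500 × 280 / 1)
    = √(840,000.00) ≈ 916.52

917 bags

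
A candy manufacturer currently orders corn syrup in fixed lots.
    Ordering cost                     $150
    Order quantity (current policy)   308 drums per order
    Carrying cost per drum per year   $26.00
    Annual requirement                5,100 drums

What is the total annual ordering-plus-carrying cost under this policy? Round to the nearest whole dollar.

Annual ordering cost = (D/Q)·S = (5,100/308) × 150 = $2,483.77
Annual holding cost  = (Q/2)·H = (308/2) × 26 = $4,004.00
Total = $2,483.77 + $4,004.00 = $6,487.77

$6,488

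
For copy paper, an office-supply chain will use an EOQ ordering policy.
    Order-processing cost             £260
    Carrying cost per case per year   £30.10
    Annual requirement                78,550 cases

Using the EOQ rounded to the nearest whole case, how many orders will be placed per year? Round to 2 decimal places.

67.42 orders per year

EOQ = √(2DS/H) = √(2 × 78,550 × 260 / 30.1)
    = √(1,357,009.97) ≈ 1,164.91 → Q = 1,165
N = D/Q = 78,550/1,165 ≈ 67.425 orders/yr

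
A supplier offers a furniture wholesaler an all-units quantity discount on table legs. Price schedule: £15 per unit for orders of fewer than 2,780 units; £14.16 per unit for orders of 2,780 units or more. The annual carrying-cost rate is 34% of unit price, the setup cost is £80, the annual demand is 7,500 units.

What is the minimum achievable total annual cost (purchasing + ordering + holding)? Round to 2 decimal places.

H₁ = 34%×£15 = £5.1000;  H₂ = 34%×£14.16 = £4.8144
EOQ₁ = √(2×7,500×80/5.1000) = 485.07  (< 2,780, feasible at tier 1)
EOQ₂ = √(2×7,500×80/4.8144) = 499.25  (< 2,780 → use Q = 2,780 at tier-2 price)
TC(tier 1 (EOQ₁), Q≈485.1) = £114,973.86
TC(tier 2, Q≈2,780.0) = £113,107.84
Minimum at tier 2: £113,107.84

£113,107.84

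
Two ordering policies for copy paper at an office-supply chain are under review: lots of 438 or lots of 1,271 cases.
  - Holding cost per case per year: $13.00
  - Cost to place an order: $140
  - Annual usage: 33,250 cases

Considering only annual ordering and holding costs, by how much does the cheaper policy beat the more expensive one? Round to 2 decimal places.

$1,550.88

Annual cost at Q: ordering D·S/Q plus holding Q·H/2.
TC(438) = (33,250/438)×140 + (438/2)×13 = $13,474.85
TC(1,271) = (33,250/1,271)×140 + (1,271/2)×13 = $11,923.97
Cheaper: Q = 1,271.  Difference = $1,550.88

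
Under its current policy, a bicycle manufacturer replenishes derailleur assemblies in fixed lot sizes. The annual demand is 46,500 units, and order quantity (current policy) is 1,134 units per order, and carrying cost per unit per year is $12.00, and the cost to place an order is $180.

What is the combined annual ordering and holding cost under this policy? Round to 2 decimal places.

$14,184.95

Annual ordering cost = (D/Q)·S = (46,500/1,134) × 180 = $7,380.95
Annual holding cost  = (Q/2)·H = (1,134/2) × 12 = $6,804.00
Total = $7,380.95 + $6,804.00 = $14,184.95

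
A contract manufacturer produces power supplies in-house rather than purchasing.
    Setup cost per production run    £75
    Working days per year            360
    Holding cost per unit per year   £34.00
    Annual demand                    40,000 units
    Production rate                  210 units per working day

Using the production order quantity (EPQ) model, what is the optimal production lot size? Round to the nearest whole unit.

612 units

d = 40,000/360 = 111.1111 units/day;  effective holding cost H(1 − d/p) = 34·(1 − 111.1111/210) = 16.01058
Q* = √(2DS / H_eff) = √(2·40,000·75 / 16.01058) ≈ 612.17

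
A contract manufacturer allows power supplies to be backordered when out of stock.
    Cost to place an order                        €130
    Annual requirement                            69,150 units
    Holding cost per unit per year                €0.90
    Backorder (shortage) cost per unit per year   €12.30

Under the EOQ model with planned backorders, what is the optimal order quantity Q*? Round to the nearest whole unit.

Basic EOQ = √(2·69,150·130/0.9) = 4,469.526
Backorder adjustment √((H+b)/b) = √((0.9+12.3)/12.3) = 1.0359
Q* = 4,469.526 × 1.0359 ≈ 4,630.16

4,630 units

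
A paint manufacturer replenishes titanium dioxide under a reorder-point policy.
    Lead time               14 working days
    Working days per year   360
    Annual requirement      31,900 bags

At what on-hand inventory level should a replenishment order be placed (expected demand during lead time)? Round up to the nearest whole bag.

1,241 bags

Daily demand d = 31,900 / 360 = 88.611 bags/day
Demand during lead time = 88.611 × 14 = 1,240.56
Reorder point = 1,240.56 → round up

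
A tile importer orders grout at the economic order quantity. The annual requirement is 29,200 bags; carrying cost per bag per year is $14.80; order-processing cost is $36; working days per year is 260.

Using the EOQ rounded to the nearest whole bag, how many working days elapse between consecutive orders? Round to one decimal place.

EOQ = √(2DS/H) = √(2 × 29,200 × 36 / 14.8)
    = √(142,054.05) ≈ 376.90 → Q = 377 bags
T = Q/D × 260 days = 377/29,200 × 260 = 3.357 days

3.4 days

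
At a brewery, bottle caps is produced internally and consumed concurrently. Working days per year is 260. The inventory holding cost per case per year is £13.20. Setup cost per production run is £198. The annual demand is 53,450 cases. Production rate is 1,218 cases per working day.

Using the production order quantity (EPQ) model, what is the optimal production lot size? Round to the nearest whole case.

Daily demand d = 53,450/260 = 205.577; p = 1218; 1 − d/p = 0.83122
EPQ = √(2DS / (H(1 − d/p)))
    = √(2 × 53,450 × 198 / (13.2 × 0.83122)) ≈ 1,388.92

1,389 cases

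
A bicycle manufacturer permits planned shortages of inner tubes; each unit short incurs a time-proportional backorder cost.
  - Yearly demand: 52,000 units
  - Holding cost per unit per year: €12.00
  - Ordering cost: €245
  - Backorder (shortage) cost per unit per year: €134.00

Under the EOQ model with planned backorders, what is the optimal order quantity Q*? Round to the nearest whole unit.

1,521 units

Basic EOQ = √(2·52,000·245/12) = 1,457.166
Backorder adjustment √((H+b)/b) = √((12+134)/134) = 1.0438
Q* = 1,457.166 × 1.0438 ≈ 1,521.01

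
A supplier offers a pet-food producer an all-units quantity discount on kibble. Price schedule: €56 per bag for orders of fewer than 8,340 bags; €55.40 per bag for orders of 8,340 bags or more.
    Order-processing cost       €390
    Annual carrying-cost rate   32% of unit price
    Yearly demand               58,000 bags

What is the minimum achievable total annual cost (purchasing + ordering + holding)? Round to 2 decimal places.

€3,276,472.81

H₁ = 32%×€56 = €17.9200;  H₂ = 32%×€55.40 = €17.7280
EOQ₁ = √(2×58,000×390/17.9200) = 1,588.88  (< 8,340, feasible at tier 1)
EOQ₂ = √(2×58,000×390/17.7280) = 1,597.47  (< 8,340 → use Q = 8,340 at tier-2 price)
TC(tier 1 (EOQ₁), Q≈1,588.9) = €3,276,472.81
TC(tier 2, Q≈8,340.0) = €3,289,837.99
Minimum at tier 1 (EOQ₁): €3,276,472.81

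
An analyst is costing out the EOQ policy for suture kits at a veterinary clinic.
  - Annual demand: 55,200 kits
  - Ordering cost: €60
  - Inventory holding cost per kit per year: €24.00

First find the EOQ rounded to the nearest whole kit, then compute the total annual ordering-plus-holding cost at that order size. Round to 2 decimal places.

€12,608.57

Optimal lot size Q* = (2 × 55,200 × €60 / €24)^½ ≈ 525.36 → Q = 525 kits
Orders/yr = 55,200/525 = 105.143; ordering cost = 105.143 × €60 = €6,308.57
Average inventory = 525/2 = 262.5; holding cost = 262.5 × €24 = €6,300.00
Total = €6,308.57 + €6,300.00 = €12,608.57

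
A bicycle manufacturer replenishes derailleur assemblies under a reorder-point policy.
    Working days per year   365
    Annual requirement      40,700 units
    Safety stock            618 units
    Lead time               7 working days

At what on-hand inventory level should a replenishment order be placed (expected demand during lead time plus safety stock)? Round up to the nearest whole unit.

1,399 units

Daily demand d = 40,700 / 365 = 111.507 units/day
Demand during lead time = 111.507 × 7 = 780.55
Reorder point = 780.55 + 618 = 1,398.55 → round up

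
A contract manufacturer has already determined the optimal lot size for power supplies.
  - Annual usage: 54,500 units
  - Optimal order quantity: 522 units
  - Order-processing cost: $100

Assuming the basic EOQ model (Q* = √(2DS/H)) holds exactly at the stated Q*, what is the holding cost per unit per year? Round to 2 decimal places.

EOQ relation: Q² = 2DS/H, so rearrange for the unknown.
H = 2DS / Q² = 2 × 54,500 × 100 / 522² = 40.0023

$40.00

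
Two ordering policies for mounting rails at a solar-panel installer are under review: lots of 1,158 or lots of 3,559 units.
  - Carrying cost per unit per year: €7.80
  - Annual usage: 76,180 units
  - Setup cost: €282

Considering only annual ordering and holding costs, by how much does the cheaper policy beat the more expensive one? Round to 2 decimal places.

TC(Q) = (D/Q)S + (Q/2)H
TC(1,158) = (76,180/1,158)×282 + (1,158/2)×7.8 = €23,067.81
TC(3,559) = (76,180/3,559)×282 + (3,559/2)×7.8 = €19,916.28
Cheaper: Q = 3,559.  Difference = €3,151.53

€3,151.53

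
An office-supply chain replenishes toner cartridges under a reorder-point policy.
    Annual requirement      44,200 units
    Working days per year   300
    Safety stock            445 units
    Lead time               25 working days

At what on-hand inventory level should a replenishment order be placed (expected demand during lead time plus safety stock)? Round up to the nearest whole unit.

4,129 units

Daily demand d = 44,200 / 300 = 147.333 units/day
Demand during lead time = 147.333 × 25 = 3,683.33
Reorder point = 3,683.33 + 445 = 4,128.33 → round up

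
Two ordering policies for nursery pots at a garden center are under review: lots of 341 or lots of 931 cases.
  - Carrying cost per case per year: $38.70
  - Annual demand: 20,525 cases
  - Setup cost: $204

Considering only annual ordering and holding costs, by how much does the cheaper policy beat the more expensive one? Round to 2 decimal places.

TC(Q) = (D/Q)S + (Q/2)H
TC(341) = (20,525/341)×204 + (341/2)×38.7 = $18,877.24
TC(931) = (20,525/931)×204 + (931/2)×38.7 = $22,512.27
|ΔTC| = |$18,877.24 − $22,512.27| = $3,635.04

$3,635.04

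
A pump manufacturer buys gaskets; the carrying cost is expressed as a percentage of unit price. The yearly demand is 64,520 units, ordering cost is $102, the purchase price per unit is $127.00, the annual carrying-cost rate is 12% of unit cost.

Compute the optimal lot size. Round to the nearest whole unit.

929 units

Carrying cost H = $127 × 12% = $15.2400/unit/yr
2DS/H = 2·64,520·102/15.24 = 863,653.54
EOQ = √863,653.54 ≈ 929.33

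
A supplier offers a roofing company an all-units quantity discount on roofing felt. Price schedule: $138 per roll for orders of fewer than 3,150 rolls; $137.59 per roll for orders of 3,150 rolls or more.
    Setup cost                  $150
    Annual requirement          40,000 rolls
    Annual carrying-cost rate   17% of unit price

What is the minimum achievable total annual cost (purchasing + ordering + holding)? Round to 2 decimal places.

H₁ = 17%×$138 = $23.4600;  H₂ = 17%×$137.59 = $23.3903
EOQ₁ = √(2×40,000×150/23.4600) = 715.20  (< 3,150, feasible at tier 1)
EOQ₂ = √(2×40,000×150/23.3903) = 716.26  (< 3,150 → use Q = 3,150 at tier-2 price)
TC(tier 1 (EOQ₁), Q≈715.2) = $5,536,778.56
TC(tier 2, Q≈3,150.0) = $5,542,344.48
Minimum at tier 1 (EOQ₁): $5,536,778.56

$5,536,778.56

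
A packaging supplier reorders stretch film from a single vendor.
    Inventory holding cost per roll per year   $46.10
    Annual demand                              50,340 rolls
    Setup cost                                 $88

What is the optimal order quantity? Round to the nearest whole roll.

438 rolls

2DS/H = 2·50,340·88/46.1 = 192,187.42
EOQ = √192,187.42 ≈ 438.39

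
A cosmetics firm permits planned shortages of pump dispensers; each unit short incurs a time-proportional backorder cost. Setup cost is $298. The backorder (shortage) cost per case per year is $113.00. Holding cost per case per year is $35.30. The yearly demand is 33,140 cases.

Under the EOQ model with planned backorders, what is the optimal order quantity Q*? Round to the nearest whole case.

Q* = √(2DS/H) · √((H + b)/b)
   = √(2 × 33,140 × 298 / 35.3) · √((35.3 + 113) / 113)
   = 748.018 × 1.1456 ≈ 856.93

857 cases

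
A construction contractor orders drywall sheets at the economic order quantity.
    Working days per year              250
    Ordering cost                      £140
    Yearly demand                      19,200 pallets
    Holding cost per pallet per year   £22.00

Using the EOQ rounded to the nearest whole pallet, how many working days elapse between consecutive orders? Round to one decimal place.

EOQ = √(2DS/H) = √(2 × 19,200 × 140 / 22)
    = √(244,363.64) ≈ 494.33 → Q = 494 pallets
Days between orders = 250 / (D/Q) = 250 / 38.866 ≈ 6.432

6.4 days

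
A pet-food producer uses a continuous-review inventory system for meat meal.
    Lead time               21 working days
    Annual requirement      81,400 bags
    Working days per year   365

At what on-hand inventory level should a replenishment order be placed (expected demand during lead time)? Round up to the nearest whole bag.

Daily demand d = 81,400 / 365 = 223.014 bags/day
Demand during lead time = 223.014 × 21 = 4,683.29
Reorder point = 4,683.29 → round up

4,684 bags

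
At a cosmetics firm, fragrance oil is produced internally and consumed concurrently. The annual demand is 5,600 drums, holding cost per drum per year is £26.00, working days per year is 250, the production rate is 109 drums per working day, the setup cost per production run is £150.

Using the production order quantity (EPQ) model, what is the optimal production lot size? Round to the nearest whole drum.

285 drums

d = 5,600/250 = 22.4000 drums/day;  effective holding cost H(1 − d/p) = 26·(1 − 22.4000/109) = 20.65688
Q* = √(2DS / H_eff) = √(2·5,600·150 / 20.65688) ≈ 285.18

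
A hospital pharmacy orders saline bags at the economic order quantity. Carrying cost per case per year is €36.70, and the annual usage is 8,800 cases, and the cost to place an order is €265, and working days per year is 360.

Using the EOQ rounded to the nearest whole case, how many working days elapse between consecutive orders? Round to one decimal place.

14.6 days

2DS/H = 2·8,800·265/36.7 = 127,084.47
EOQ = √127,084.47 ≈ 356.49 → Q = 356 cases
Cycle time = (working days × Q)/D = (360 × 356) / 8,800 = 14.564 days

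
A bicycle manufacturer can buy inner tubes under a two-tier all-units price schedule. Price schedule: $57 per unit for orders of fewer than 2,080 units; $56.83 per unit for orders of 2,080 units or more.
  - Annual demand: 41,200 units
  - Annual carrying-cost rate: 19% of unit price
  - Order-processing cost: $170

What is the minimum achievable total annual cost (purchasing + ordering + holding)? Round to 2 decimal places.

H₁ = 19%×$57 = $10.8300;  H₂ = 19%×$56.83 = $10.7977
EOQ₁ = √(2×41,200×170/10.8300) = 1,137.30  (< 2,080, feasible at tier 1)
EOQ₂ = √(2×41,200×170/10.7977) = 1,139.00  (< 2,080 → use Q = 2,080 at tier-2 price)
TC(tier 1 (EOQ₁), Q≈1,137.3) = $2,360,716.92
TC(tier 2, Q≈2,080.0) = $2,355,992.92
Minimum at tier 2: $2,355,992.92

$2,355,992.92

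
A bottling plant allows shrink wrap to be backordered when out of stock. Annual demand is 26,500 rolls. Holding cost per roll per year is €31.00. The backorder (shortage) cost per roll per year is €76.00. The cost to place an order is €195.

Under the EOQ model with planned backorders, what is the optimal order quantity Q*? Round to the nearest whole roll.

Q* = √(2DS/H) · √((H + b)/b)
   = √(2 × 26,500 × 195 / 31) · √((31 + 76) / 76)
   = 577.397 × 1.1865 ≈ 685.11

685 rolls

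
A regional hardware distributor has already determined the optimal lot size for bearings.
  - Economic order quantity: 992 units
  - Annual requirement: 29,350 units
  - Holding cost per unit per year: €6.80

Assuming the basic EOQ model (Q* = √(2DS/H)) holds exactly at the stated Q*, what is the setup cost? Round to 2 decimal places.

€114.00

From Q* = √(2DS/H) ⇒ Q*² = 2DS/H.
S = Q²H / (2D) = 992² × 6.8 / (2 × 29,350) = 113.9972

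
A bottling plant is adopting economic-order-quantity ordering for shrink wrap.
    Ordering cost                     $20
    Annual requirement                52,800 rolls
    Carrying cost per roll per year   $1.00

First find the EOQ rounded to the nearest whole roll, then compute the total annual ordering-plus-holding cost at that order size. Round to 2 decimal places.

$1,453.27

Optimal lot size Q* = (2 × 52,800 × $20 / $1)^½ ≈ 1,453.27 → Q = 1,453 rolls
Annual ordering cost = (D/Q)·S = (52,800/1,453) × 20 = $726.77
Annual holding cost  = (Q/2)·H = (1,453/2) × 1 = $726.50
Total = $726.77 + $726.50 = $1,453.27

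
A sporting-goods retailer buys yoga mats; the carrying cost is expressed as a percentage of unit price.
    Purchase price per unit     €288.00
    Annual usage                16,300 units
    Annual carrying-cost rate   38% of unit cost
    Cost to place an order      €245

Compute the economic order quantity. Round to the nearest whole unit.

H = i·C = 0.38 × €288 = €109.4400 per unit-year
EOQ = √(2DS/H) = √(2 × 16,300 × 245 / 109.44)
    = √(72,980.63) ≈ 270.15

270 units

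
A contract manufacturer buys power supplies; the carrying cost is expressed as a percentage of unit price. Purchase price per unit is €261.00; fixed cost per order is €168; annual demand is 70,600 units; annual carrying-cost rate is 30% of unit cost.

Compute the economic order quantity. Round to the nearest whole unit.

Holding cost per unit per year: H = 30% × €261 = €78.3000
2DS/H = 2·70,600·168/78.3 = 302,957.85
EOQ = √302,957.85 ≈ 550.42

550 units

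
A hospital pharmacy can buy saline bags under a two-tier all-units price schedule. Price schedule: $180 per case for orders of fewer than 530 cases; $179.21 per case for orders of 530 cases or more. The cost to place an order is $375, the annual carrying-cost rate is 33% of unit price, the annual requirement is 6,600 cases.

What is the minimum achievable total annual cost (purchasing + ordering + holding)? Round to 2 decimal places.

H₁ = 33%×$180 = $59.4000;  H₂ = 33%×$179.21 = $59.1393
EOQ₁ = √(2×6,600×375/59.4000) = 288.68  (< 530, feasible at tier 1)
EOQ₂ = √(2×6,600×375/59.1393) = 289.31  (< 530 → use Q = 530 at tier-2 price)
TC(tier 1 (EOQ₁), Q≈288.7) = $1,205,147.30
TC(tier 2, Q≈530.0) = $1,203,127.73
Minimum at tier 2: $1,203,127.73

$1,203,127.73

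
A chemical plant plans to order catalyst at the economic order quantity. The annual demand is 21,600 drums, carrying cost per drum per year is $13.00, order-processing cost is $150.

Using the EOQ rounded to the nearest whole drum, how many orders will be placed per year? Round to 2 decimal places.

30.59 orders per year

2DS/H = 2·21,600·150/13 = 498,461.54
EOQ = √498,461.54 ≈ 706.02 → Q = 706
Orders per year = D/Q = 21,600 / 706 = 30.595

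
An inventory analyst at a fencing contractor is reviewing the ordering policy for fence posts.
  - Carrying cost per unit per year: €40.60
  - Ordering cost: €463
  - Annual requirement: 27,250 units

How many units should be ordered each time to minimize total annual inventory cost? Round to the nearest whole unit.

788 units

2DS/H = 2·27,250·463/40.6 = 621,514.78
EOQ = √621,514.78 ≈ 788.36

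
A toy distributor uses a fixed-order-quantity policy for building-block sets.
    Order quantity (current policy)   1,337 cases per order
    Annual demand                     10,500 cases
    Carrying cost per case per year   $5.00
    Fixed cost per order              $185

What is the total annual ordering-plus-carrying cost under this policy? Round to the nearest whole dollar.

Ordering: D/Q × S = 10,500/1,337 × $185 = $1,452.88
Holding:  Q/2 × H = 1,337/2 × $5 = $3,342.50
Total = $1,452.88 + $3,342.50 = $4,795.38

$4,795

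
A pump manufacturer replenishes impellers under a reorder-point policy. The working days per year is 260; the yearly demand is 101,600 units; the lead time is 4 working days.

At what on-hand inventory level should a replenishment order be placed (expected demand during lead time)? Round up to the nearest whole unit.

Daily demand d = 101,600 / 260 = 390.769 units/day
Demand during lead time = 390.769 × 4 = 1,563.08
Reorder point = 1,563.08 → round up

1,564 units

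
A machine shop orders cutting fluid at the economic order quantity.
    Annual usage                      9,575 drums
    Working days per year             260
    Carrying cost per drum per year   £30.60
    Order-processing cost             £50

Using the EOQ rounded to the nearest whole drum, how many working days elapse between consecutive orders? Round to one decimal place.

Q* = √(2·D·S / H) = √(2·9,575·50 / 30.6) = √31,290.8 ≈ 176.89 → Q = 177 drums
Days between orders = 260 / (D/Q) = 260 / 54.096 ≈ 4.806

4.8 days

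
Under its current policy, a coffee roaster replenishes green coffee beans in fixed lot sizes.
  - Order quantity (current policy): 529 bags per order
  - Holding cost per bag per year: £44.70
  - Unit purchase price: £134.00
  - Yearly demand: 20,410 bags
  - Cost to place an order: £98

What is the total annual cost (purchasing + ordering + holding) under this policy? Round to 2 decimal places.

Orders/yr = 20,410/529 = 38.582; ordering cost = 38.582 × £98 = £3,781.06
Average inventory = 529/2 = 264.5; holding cost = 264.5 × £44.7 = £11,823.15
Purchase cost = D·C = 20,410 × 134 = £2,734,940.00
Total = £3,781.06 + £11,823.15 + £2,734,940.00 = £2,750,544.21

£2,750,544.21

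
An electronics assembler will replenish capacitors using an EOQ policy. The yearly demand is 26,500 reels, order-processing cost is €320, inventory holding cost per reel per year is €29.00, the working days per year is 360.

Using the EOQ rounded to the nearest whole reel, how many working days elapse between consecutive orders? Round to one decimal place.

10.4 days

EOQ = √(2DS/H) = √(2 × 26,500 × 320 / 29)
    = √(584,827.59) ≈ 764.74 → Q = 765 reels
Cycle time = (working days × Q)/D = (360 × 765) / 26,500 = 10.392 days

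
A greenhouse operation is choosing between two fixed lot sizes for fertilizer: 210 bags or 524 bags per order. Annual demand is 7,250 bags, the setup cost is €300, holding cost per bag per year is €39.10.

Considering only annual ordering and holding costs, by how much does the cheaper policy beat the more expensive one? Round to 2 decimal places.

TC(Q) = (D/Q)S + (Q/2)H
TC(210) = (7,250/210)×300 + (210/2)×39.1 = €14,462.64
TC(524) = (7,250/524)×300 + (524/2)×39.1 = €14,394.96
|ΔTC| = |€14,462.64 − €14,394.96| = €67.68

€67.68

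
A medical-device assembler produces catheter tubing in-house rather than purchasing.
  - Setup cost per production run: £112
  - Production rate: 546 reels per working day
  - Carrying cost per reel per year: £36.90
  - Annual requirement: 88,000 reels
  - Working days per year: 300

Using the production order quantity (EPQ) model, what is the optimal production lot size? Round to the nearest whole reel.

Daily demand d = 88,000/300 = 293.333; p = 546; 1 − d/p = 0.46276
EPQ = √(2DS / (H(1 − d/p)))
    = √(2 × 88,000 × 112 / (36.9 × 0.46276)) ≈ 1,074.42

1,074 reels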